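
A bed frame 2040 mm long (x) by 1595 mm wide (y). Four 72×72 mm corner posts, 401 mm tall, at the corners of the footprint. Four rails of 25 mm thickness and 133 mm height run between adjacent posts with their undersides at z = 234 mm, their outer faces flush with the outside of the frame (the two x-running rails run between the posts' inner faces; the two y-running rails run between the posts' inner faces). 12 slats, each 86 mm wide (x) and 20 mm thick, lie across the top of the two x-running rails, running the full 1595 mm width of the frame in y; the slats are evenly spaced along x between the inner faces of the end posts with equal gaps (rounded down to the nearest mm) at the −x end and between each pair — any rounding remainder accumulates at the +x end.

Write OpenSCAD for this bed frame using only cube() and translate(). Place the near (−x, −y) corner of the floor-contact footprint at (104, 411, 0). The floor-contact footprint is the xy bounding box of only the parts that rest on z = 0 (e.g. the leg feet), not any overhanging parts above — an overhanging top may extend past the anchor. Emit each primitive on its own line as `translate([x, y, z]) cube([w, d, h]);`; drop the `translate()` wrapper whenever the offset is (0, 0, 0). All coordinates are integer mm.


translate([104, 411, 0]) cube([72, 72, 401]);
translate([104, 1934, 0]) cube([72, 72, 401]);
translate([2072, 411, 0]) cube([72, 72, 401]);
translate([2072, 1934, 0]) cube([72, 72, 401]);
translate([176, 411, 234]) cube([1896, 25, 133]);
translate([176, 1981, 234]) cube([1896, 25, 133]);
translate([104, 483, 234]) cube([25, 1451, 133]);
translate([2119, 483, 234]) cube([25, 1451, 133]);
translate([242, 411, 367]) cube([86, 1595, 20]);
translate([394, 411, 367]) cube([86, 1595, 20]);
translate([546, 411, 367]) cube([86, 1595, 20]);
translate([698, 411, 367]) cube([86, 1595, 20]);
translate([850, 411, 367]) cube([86, 1595, 20]);
translate([1002, 411, 367]) cube([86, 1595, 20]);
translate([1154, 411, 367]) cube([86, 1595, 20]);
translate([1306, 411, 367]) cube([86, 1595, 20]);
translate([1458, 411, 367]) cube([86, 1595, 20]);
translate([1610, 411, 367]) cube([86, 1595, 20]);
translate([1762, 411, 367]) cube([86, 1595, 20]);
translate([1914, 411, 367]) cube([86, 1595, 20]);


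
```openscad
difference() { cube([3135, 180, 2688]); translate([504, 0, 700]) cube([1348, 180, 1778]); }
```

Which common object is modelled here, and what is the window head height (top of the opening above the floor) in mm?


A wall with a window opening. The window head height is 2478 mm.

A wall with a rectangular opening subtracted — a window. Sill at z = 700, opening 1778 mm tall, so the head is at 700 + 1778 = 2478 mm.


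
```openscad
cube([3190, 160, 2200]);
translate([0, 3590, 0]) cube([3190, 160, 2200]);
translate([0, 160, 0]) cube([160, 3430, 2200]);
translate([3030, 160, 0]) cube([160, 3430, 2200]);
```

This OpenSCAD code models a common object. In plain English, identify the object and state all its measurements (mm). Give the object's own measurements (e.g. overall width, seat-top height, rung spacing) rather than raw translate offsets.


The wall frame of a small rectangular building: four walls, each 2200 mm tall and 160 mm thick, enclosing a footprint 3190 mm (x) by 3750 mm (y) outside-to-outside, with no floor or roof. The front and back walls (the −y and +y sides) span the full width; the two side walls fit between them.


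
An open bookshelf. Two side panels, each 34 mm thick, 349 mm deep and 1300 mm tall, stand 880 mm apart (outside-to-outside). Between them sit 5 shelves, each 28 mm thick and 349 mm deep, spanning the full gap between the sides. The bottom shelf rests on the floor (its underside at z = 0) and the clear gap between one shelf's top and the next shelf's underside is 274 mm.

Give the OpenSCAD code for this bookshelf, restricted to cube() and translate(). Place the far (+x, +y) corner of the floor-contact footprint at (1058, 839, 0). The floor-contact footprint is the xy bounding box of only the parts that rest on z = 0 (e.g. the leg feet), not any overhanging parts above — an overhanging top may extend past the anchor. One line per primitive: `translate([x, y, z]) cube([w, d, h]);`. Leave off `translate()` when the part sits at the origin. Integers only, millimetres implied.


translate([178, 490, 0]) cube([34, 349, 1300]);
translate([1024, 490, 0]) cube([34, 349, 1300]);
translate([212, 490, 0]) cube([812, 349, 28]);
translate([212, 490, 302]) cube([812, 349, 28]);
translate([212, 490, 604]) cube([812, 349, 28]);
translate([212, 490, 906]) cube([812, 349, 28]);
translate([212, 490, 1208]) cube([812, 349, 28]);


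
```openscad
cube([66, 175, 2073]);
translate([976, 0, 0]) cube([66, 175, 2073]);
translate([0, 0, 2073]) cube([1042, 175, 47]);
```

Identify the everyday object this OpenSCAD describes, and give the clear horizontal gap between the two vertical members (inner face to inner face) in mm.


A door frame. The clear opening width is 910 mm.

Two 2073 mm tall posts with a header on top — a door frame. The left jamb is 66 mm wide at x = 0; the right jamb starts at x = 976. The clear opening is 976 − 66 = 910 mm.


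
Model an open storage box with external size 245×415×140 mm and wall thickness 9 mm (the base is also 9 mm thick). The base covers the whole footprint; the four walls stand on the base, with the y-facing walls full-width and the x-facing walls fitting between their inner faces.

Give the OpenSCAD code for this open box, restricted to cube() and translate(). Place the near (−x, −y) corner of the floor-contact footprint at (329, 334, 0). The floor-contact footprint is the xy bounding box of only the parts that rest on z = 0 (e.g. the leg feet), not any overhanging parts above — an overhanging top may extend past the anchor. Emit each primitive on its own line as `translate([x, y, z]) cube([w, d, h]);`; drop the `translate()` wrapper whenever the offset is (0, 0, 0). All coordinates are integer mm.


translate([329, 334, 0]) cube([245, 415, 9]);
translate([329, 334, 9]) cube([245, 9, 131]);
translate([329, 740, 9]) cube([245, 9, 131]);
translate([329, 343, 9]) cube([9, 397, 131]);
translate([565, 343, 9]) cube([9, 397, 131]);


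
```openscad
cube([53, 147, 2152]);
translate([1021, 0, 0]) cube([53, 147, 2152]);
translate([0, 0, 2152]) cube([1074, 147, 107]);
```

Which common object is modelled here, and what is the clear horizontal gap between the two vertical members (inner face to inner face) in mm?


A door frame. The clear opening width is 968 mm.

Two 2152 mm tall posts with a header on top — a door frame. The left jamb is 53 mm wide at x = 0; the right jamb starts at x = 1021. The clear opening is 1021 − 53 = 968 mm.


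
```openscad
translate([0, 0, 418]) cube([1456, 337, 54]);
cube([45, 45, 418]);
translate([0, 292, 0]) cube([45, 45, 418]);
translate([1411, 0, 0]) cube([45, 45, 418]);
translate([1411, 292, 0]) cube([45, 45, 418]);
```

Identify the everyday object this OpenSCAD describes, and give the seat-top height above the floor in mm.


A bench. The seat-top height is 472 mm.

A long slab on four corner posts — a bench. The slab sits at z = 418 with thickness 54, so the top is 418 + 54 = 472 mm.


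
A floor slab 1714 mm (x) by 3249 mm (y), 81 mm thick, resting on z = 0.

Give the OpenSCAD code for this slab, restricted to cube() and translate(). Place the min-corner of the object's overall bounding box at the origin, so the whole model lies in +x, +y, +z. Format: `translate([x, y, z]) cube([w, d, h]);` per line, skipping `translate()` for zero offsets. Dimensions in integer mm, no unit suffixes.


cube([1714, 3249, 81]);


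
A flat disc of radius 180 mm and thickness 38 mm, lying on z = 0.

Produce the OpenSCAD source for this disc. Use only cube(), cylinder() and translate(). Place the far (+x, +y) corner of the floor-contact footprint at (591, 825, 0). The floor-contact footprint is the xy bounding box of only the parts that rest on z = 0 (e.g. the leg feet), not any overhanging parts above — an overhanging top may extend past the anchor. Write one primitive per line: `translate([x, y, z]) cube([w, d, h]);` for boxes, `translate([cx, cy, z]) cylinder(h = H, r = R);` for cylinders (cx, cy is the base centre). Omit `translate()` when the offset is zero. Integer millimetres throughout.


translate([411, 645, 0]) cylinder(h = 38, r = 180);


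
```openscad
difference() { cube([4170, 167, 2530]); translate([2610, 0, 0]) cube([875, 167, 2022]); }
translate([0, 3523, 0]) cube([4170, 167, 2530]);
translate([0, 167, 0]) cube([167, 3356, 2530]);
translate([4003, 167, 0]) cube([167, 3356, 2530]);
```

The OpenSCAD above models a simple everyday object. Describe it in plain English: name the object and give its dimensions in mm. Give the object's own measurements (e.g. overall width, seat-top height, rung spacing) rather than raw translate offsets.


A single room: four walls, each 2530 mm tall and 167 mm thick, enclosing an outside footprint 4170×3690 mm (x × y), no floor or roof. The front and back walls (−y and +y sides) run the full x-width; the side walls fit between their inner faces. A door opening 875 mm wide and 2022 mm tall is cut through the front wall from the floor up, its −x edge 2610 mm from the wall's −x end.


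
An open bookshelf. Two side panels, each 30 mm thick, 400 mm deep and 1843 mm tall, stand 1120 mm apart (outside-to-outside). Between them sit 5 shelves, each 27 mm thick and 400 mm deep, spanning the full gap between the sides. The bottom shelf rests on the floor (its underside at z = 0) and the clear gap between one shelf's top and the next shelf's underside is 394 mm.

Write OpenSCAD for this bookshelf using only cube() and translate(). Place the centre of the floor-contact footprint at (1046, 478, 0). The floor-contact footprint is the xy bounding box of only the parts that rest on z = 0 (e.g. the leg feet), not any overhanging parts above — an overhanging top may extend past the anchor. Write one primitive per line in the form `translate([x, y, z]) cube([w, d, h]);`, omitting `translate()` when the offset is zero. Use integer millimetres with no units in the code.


translate([486, 278, 0]) cube([30, 400, 1843]);
translate([1576, 278, 0]) cube([30, 400, 1843]);
translate([516, 278, 0]) cube([1060, 400, 27]);
translate([516, 278, 421]) cube([1060, 400, 27]);
translate([516, 278, 842]) cube([1060, 400, 27]);
translate([516, 278, 1263]) cube([1060, 400, 27]);
translate([516, 278, 1684]) cube([1060, 400, 27]);


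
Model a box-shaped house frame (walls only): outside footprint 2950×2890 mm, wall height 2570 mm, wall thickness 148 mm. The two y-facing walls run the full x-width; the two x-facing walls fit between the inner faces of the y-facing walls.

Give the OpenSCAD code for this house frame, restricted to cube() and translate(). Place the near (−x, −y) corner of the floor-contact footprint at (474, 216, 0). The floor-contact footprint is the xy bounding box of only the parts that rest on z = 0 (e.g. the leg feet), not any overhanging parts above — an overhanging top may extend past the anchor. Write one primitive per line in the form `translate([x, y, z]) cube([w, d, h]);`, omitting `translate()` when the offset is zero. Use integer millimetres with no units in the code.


translate([474, 216, 0]) cube([2950, 148, 2570]);
translate([474, 2958, 0]) cube([2950, 148, 2570]);
translate([474, 364, 0]) cube([148, 2594, 2570]);
translate([3276, 364, 0]) cube([148, 2594, 2570]);


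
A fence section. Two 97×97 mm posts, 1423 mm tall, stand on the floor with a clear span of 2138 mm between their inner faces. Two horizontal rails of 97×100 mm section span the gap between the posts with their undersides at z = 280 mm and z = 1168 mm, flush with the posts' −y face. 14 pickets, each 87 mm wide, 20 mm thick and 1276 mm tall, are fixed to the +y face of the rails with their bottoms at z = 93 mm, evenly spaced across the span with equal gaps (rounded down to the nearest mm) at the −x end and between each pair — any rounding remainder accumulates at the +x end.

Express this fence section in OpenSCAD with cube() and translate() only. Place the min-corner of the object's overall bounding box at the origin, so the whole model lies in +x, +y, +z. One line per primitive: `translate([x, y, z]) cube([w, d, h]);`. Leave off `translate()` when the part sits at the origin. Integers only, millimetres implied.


cube([97, 97, 1423]);
translate([2235, 0, 0]) cube([97, 97, 1423]);
translate([97, 0, 280]) cube([2138, 97, 100]);
translate([97, 0, 1168]) cube([2138, 97, 100]);
translate([158, 97, 93]) cube([87, 20, 1276]);
translate([306, 97, 93]) cube([87, 20, 1276]);
translate([454, 97, 93]) cube([87, 20, 1276]);
translate([602, 97, 93]) cube([87, 20, 1276]);
translate([750, 97, 93]) cube([87, 20, 1276]);
translate([898, 97, 93]) cube([87, 20, 1276]);
translate([1046, 97, 93]) cube([87, 20, 1276]);
translate([1194, 97, 93]) cube([87, 20, 1276]);
translate([1342, 97, 93]) cube([87, 20, 1276]);
translate([1490, 97, 93]) cube([87, 20, 1276]);
translate([1638, 97, 93]) cube([87, 20, 1276]);
translate([1786, 97, 93]) cube([87, 20, 1276]);
translate([1934, 97, 93]) cube([87, 20, 1276]);
translate([2082, 97, 93]) cube([87, 20, 1276]);


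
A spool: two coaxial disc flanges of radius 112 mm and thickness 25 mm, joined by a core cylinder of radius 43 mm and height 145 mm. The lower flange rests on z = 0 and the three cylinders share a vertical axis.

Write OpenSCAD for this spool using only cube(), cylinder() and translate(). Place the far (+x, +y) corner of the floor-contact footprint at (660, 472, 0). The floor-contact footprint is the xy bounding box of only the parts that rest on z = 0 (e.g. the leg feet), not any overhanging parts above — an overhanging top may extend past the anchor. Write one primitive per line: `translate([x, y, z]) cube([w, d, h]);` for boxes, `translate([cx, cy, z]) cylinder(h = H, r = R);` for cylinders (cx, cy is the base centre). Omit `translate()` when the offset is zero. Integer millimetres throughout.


translate([548, 360, 0]) cylinder(h = 25, r = 112);
translate([548, 360, 25]) cylinder(h = 145, r = 43);
translate([548, 360, 170]) cylinder(h = 25, r = 112);


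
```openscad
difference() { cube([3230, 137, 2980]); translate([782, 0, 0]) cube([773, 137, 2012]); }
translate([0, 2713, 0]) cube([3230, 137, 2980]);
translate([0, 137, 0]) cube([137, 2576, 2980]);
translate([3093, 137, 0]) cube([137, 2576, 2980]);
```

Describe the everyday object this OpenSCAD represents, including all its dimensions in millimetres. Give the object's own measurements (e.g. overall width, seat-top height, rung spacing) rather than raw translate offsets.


A single room: four walls, each 2980 mm tall and 137 mm thick, enclosing an outside footprint 3230×2850 mm (x × y), no floor or roof. The front and back walls (−y and +y sides) run the full x-width; the side walls fit between their inner faces. A door opening 773 mm wide and 2012 mm tall is cut through the front wall from the floor up, its −x edge 782 mm from the wall's −x end.


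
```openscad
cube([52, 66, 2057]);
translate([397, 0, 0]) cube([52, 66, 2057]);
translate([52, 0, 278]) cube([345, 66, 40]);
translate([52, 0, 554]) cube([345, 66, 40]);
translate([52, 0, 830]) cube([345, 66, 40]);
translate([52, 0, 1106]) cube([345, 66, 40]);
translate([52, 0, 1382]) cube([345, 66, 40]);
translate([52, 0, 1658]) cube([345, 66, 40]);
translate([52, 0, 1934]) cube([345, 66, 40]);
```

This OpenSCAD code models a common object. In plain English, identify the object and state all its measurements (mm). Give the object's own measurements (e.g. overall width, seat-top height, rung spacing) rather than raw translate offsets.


A straight ladder. Two 52×66 mm vertical rails, 2057 mm tall, stand 449 mm apart (outside-to-outside) with their front faces coplanar on the −y side. 7 rungs, each 66 mm deep and 40 mm tall, span between the inner faces of the rails, front faces flush with the rails. The lowest rung's underside is at z = 278 mm and rungs are spaced 276 mm apart (underside to underside).


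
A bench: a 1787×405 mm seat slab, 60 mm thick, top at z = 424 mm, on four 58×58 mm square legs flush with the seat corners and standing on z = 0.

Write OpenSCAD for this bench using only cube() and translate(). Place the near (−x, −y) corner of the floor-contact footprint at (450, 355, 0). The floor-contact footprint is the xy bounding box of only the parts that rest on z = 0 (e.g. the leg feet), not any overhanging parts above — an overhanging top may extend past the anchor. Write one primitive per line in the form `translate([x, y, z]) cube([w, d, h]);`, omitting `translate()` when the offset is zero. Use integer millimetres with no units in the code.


// leg_h = 424 − 60 = 364
translate([450, 355, 364]) cube([1787, 405, 60]);
translate([450, 355, 0]) cube([58, 58, 364]);
translate([450, 702, 0]) cube([58, 58, 364]);
translate([2179, 355, 0]) cube([58, 58, 364]);
translate([2179, 702, 0]) cube([58, 58, 364]);


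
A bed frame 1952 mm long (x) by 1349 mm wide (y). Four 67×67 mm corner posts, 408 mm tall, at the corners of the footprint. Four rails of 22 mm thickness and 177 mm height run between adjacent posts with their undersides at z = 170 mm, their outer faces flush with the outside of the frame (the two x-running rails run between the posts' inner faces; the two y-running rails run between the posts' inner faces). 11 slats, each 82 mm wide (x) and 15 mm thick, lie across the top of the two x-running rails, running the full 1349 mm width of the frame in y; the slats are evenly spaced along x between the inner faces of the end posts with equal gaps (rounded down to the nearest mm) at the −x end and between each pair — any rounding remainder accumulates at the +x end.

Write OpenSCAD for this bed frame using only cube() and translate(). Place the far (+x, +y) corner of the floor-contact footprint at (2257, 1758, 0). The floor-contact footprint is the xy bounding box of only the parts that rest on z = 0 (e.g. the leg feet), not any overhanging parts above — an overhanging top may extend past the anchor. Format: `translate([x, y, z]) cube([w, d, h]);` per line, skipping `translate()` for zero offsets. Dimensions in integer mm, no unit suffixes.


translate([305, 409, 0]) cube([67, 67, 408]);
translate([305, 1691, 0]) cube([67, 67, 408]);
translate([2190, 409, 0]) cube([67, 67, 408]);
translate([2190, 1691, 0]) cube([67, 67, 408]);
translate([372, 409, 170]) cube([1818, 22, 177]);
translate([372, 1736, 170]) cube([1818, 22, 177]);
translate([305, 476, 170]) cube([22, 1215, 177]);
translate([2235, 476, 170]) cube([22, 1215, 177]);
translate([448, 409, 347]) cube([82, 1349, 15]);
translate([606, 409, 347]) cube([82, 1349, 15]);
translate([764, 409, 347]) cube([82, 1349, 15]);
translate([922, 409, 347]) cube([82, 1349, 15]);
translate([1080, 409, 347]) cube([82, 1349, 15]);
translate([1238, 409, 347]) cube([82, 1349, 15]);
translate([1396, 409, 347]) cube([82, 1349, 15]);
translate([1554, 409, 347]) cube([82, 1349, 15]);
translate([1712, 409, 347]) cube([82, 1349, 15]);
translate([1870, 409, 347]) cube([82, 1349, 15]);
translate([2028, 409, 347]) cube([82, 1349, 15]);


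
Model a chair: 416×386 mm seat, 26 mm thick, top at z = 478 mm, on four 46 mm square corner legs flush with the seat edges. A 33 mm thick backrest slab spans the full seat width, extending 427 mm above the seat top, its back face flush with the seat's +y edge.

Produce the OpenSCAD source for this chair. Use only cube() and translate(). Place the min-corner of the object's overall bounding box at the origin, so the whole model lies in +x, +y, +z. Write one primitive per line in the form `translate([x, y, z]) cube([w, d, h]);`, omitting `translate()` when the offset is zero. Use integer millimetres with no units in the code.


// leg_h = 478 - 26 = 452
translate([0, 0, 452]) cube([416, 386, 26]);
cube([46, 46, 452]);
translate([370, 0, 0]) cube([46, 46, 452]);
translate([0, 340, 0]) cube([46, 46, 452]);
translate([370, 340, 0]) cube([46, 46, 452]);
translate([0, 353, 478]) cube([416, 33, 427]);


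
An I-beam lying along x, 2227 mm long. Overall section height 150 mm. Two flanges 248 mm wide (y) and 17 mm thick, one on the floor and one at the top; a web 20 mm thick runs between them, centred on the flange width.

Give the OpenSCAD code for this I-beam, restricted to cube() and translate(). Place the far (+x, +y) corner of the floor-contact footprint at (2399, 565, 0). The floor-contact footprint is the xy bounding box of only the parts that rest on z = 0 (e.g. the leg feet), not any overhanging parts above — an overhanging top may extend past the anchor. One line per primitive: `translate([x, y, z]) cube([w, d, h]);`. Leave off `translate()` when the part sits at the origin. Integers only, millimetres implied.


translate([172, 317, 0]) cube([2227, 248, 17]);
translate([172, 431, 17]) cube([2227, 20, 116]);
translate([172, 317, 133]) cube([2227, 248, 17]);


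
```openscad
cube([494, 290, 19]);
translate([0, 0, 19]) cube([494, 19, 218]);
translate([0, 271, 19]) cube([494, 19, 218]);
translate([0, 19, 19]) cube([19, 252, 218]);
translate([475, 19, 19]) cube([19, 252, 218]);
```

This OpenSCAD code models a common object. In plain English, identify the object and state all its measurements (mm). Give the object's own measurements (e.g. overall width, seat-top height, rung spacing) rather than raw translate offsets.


An open-topped rectangular box: outside dimensions 494×290×237 mm, with a uniform wall and base thickness of 19 mm. The base is a full 494×290 slab on the floor; four walls sit on top of the base. The front and back walls (the −y and +y sides) span the full width; the two side walls fit between them.


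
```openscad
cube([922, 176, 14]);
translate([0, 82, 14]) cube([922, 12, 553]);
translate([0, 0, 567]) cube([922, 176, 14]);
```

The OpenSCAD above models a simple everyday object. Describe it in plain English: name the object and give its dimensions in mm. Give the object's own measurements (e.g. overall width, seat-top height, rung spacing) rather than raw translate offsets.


An I-beam lying along x, 922 mm long. Overall section height 581 mm. Two flanges 176 mm wide (y) and 14 mm thick, one on the floor and one at the top; a web 12 mm thick runs between them, centred on the flange width.


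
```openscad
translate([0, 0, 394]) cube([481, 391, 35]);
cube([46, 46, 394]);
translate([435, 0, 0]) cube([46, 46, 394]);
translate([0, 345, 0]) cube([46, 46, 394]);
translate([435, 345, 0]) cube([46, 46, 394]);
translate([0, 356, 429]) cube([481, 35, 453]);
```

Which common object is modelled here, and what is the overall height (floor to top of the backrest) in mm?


A chair. The overall height is 882 mm.

A slab on four corner posts with a tall panel at the back — a chair. The seat slab sits at z = 394 with thickness 35, and the 453 mm backrest starts at the seat top, so the overall height is 394 + 35 + 453 = 882 mm.


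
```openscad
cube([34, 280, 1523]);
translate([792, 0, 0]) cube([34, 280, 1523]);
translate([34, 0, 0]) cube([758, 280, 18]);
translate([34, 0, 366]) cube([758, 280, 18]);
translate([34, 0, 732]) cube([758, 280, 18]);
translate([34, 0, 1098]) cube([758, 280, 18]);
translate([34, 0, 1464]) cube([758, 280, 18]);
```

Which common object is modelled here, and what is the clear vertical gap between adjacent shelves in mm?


A bookshelf. The clear shelf gap is 348 mm.

Two tall side panels with 5 horizontal boards between them — a bookshelf. The first two shelf undersides are at z = 0 and z = 366; with shelf thickness 18, the clear gap is 366 − 0 − 18 = 348 mm.


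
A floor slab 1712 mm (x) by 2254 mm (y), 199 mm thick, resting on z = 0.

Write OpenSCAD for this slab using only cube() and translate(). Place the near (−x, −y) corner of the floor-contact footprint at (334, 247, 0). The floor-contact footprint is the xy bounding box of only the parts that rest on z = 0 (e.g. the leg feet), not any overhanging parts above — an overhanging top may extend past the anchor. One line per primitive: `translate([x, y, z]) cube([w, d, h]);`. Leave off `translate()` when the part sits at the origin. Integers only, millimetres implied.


translate([334, 247, 0]) cube([1712, 2254, 199]);


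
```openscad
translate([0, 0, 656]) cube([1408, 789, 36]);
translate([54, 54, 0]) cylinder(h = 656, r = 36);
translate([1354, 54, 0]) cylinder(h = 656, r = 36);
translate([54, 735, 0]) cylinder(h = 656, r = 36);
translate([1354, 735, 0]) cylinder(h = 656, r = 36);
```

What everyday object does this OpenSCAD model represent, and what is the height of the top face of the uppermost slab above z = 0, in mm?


A table. The table height is 692 mm.

A 1408×789×36 slab sits at z = 656 on four Ø72 mm round legs — a table. The top surface is at 656 + 36 = 692 mm.


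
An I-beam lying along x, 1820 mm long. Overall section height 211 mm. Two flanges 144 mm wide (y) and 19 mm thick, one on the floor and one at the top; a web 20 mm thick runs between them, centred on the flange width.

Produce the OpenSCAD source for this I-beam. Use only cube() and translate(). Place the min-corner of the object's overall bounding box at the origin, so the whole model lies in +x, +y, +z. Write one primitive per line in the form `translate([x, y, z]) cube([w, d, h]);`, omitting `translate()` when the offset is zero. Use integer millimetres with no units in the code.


cube([1820, 144, 19]);
translate([0, 62, 19]) cube([1820, 20, 173]);
translate([0, 0, 192]) cube([1820, 144, 19]);


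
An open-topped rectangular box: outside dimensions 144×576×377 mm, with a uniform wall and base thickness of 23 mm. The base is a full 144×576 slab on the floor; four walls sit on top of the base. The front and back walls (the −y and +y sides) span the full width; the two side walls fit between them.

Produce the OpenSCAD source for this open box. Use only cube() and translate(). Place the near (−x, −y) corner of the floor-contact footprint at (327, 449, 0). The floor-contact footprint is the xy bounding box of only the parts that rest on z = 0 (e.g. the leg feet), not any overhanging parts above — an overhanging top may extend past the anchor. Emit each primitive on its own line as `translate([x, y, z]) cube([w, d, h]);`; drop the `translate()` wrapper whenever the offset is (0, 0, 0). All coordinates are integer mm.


translate([327, 449, 0]) cube([144, 576, 23]);
translate([327, 449, 23]) cube([144, 23, 354]);
translate([327, 1002, 23]) cube([144, 23, 354]);
translate([327, 472, 23]) cube([23, 530, 354]);
translate([448, 472, 23]) cube([23, 530, 354]);


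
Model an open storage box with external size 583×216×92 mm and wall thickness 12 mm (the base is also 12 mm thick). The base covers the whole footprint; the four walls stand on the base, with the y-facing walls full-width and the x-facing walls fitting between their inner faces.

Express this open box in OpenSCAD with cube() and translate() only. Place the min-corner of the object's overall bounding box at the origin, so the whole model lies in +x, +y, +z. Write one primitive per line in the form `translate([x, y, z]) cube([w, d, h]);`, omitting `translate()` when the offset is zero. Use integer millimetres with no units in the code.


cube([583, 216, 12]);
translate([0, 0, 12]) cube([583, 12, 80]);
translate([0, 204, 12]) cube([583, 12, 80]);
translate([0, 12, 12]) cube([12, 192, 80]);
translate([571, 12, 12]) cube([12, 192, 80]);


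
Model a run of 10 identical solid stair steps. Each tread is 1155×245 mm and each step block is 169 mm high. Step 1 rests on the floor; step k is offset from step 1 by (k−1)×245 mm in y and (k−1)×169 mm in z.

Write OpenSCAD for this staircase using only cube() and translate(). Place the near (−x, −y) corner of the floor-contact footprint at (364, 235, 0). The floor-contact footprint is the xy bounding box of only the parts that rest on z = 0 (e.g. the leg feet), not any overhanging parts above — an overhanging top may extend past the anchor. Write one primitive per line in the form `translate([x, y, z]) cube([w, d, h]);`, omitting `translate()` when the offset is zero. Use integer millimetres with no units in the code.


translate([364, 235, 0]) cube([1155, 245, 169]);
translate([364, 480, 169]) cube([1155, 245, 169]);
translate([364, 725, 338]) cube([1155, 245, 169]);
translate([364, 970, 507]) cube([1155, 245, 169]);
translate([364, 1215, 676]) cube([1155, 245, 169]);
translate([364, 1460, 845]) cube([1155, 245, 169]);
translate([364, 1705, 1014]) cube([1155, 245, 169]);
translate([364, 1950, 1183]) cube([1155, 245, 169]);
translate([364, 2195, 1352]) cube([1155, 245, 169]);
translate([364, 2440, 1521]) cube([1155, 245, 169]);


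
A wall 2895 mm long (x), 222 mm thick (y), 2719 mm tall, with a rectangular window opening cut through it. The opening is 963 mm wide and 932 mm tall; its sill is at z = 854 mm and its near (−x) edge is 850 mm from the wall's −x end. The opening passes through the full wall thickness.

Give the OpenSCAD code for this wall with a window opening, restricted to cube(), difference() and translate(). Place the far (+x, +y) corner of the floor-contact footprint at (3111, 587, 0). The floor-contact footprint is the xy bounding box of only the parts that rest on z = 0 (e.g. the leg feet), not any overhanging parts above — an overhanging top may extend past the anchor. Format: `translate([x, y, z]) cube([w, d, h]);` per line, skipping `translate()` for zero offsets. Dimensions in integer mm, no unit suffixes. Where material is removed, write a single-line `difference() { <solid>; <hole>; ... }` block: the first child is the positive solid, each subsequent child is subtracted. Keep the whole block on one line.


difference() { translate([216, 365, 0]) cube([2895, 222, 2719]); translate([1066, 365, 854]) cube([963, 222, 932]); }


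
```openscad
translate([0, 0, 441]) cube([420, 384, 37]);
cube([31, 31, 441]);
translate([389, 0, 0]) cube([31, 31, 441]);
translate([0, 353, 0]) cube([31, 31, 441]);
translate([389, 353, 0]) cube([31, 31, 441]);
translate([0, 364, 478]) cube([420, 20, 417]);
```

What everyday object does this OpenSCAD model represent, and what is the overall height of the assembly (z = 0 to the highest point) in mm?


A chair. The overall height is 895 mm.

A slab on four corner posts with a tall panel at the back — a chair. The seat slab sits at z = 441 with thickness 37, and the 417 mm backrest starts at the seat top, so the overall height is 441 + 37 + 417 = 895 mm.


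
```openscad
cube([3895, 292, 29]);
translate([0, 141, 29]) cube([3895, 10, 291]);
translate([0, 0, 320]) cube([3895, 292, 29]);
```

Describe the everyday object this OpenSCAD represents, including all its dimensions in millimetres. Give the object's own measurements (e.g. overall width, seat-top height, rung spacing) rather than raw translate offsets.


An I-beam lying along x, 3895 mm long. Overall section height 349 mm. Two flanges 292 mm wide (y) and 29 mm thick, one on the floor and one at the top; a web 10 mm thick runs between them, centred on the flange width.


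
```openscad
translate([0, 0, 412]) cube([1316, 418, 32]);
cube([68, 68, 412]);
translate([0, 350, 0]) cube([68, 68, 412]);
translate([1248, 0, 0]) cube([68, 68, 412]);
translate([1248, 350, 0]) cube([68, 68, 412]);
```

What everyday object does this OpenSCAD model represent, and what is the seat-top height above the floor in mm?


A bench. The seat-top height is 444 mm.

A long slab on four corner posts — a bench. The slab sits at z = 412 with thickness 32, so the top is 412 + 32 = 444 mm.


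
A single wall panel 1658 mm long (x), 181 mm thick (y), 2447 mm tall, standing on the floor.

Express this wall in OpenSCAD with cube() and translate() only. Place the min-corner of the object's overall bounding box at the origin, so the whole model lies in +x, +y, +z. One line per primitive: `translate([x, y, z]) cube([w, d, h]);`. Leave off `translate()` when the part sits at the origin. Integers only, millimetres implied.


cube([1658, 181, 2447]);


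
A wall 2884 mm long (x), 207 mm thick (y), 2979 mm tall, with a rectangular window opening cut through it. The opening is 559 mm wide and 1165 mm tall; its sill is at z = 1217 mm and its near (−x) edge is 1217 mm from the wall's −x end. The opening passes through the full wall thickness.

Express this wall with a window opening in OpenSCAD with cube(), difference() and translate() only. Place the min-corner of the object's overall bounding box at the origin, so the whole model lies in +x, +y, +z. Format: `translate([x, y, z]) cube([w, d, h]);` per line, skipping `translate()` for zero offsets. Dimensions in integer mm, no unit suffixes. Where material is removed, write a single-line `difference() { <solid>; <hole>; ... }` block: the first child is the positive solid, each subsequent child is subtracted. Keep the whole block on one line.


difference() { cube([2884, 207, 2979]); translate([1217, 0, 1217]) cube([559, 207, 1165]); }


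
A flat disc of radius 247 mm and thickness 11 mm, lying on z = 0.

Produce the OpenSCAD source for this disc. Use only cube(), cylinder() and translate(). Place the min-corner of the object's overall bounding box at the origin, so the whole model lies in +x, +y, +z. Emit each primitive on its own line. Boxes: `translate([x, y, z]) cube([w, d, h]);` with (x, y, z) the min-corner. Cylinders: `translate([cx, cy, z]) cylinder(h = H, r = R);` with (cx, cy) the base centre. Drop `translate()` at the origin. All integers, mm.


translate([247, 247, 0]) cylinder(h = 11, r = 247);


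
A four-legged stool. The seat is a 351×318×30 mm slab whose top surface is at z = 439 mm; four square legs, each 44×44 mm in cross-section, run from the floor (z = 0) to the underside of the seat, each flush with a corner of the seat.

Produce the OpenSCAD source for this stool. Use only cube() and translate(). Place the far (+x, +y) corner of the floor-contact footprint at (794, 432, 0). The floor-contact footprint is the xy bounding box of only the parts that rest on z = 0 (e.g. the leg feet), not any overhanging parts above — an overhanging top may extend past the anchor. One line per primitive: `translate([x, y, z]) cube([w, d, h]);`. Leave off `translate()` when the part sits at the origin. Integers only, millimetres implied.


translate([443, 114, 409]) cube([351, 318, 30]);
translate([443, 114, 0]) cube([44, 44, 409]);
translate([750, 114, 0]) cube([44, 44, 409]);
translate([443, 388, 0]) cube([44, 44, 409]);
translate([750, 388, 0]) cube([44, 44, 409]);


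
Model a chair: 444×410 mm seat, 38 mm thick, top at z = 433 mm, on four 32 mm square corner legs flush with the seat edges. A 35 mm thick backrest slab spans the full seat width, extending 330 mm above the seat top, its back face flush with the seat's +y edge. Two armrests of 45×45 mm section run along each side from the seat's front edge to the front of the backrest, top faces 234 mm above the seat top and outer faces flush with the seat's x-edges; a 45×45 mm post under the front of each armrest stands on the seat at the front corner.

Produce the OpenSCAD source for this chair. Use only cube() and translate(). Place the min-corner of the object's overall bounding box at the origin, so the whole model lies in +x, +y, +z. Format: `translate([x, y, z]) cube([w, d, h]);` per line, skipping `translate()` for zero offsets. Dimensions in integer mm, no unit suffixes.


translate([0, 0, 395]) cube([444, 410, 38]);
cube([32, 32, 395]);
translate([412, 0, 0]) cube([32, 32, 395]);
translate([0, 378, 0]) cube([32, 32, 395]);
translate([412, 378, 0]) cube([32, 32, 395]);
translate([0, 375, 433]) cube([444, 35, 330]);
translate([0, 0, 622]) cube([45, 375, 45]);
translate([399, 0, 622]) cube([45, 375, 45]);
translate([0, 0, 433]) cube([45, 45, 189]);
translate([399, 0, 433]) cube([45, 45, 189]);


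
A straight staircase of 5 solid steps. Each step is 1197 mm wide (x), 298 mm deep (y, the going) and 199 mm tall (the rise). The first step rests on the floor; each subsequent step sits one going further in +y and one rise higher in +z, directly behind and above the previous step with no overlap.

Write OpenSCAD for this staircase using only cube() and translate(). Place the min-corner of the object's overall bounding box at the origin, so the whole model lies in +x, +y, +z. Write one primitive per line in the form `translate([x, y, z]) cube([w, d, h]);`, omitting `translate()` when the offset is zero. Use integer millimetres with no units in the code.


cube([1197, 298, 199]);
translate([0, 298, 199]) cube([1197, 298, 199]);
translate([0, 596, 398]) cube([1197, 298, 199]);
translate([0, 894, 597]) cube([1197, 298, 199]);
translate([0, 1192, 796]) cube([1197, 298, 199]);


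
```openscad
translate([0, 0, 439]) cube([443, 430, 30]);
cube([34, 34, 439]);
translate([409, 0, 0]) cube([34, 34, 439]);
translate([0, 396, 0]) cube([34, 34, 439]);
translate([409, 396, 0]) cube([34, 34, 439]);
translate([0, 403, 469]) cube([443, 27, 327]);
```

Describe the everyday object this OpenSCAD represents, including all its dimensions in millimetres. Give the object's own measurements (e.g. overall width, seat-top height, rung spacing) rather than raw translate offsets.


A chair. The seat is a 443×430×30 mm slab with its top at z = 469 mm, on four 34×34 mm corner legs (flush with the seat edges, standing on z = 0). A flat backrest 27 mm thick, 327 mm tall, spans the full seat width and rises from the seat top along its +y edge, rear face flush with the rear of the seat.


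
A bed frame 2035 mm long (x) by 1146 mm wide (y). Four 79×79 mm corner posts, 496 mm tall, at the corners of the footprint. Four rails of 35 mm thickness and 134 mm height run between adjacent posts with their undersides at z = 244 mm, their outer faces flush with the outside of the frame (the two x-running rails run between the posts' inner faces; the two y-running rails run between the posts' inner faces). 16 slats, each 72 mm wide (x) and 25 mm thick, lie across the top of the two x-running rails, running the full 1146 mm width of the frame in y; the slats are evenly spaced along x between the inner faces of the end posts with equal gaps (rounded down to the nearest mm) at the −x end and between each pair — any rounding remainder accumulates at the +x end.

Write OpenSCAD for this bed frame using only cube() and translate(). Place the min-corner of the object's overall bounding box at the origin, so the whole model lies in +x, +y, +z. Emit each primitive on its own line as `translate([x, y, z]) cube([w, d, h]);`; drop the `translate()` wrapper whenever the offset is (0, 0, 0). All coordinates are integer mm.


cube([79, 79, 496]);
translate([0, 1067, 0]) cube([79, 79, 496]);
translate([1956, 0, 0]) cube([79, 79, 496]);
translate([1956, 1067, 0]) cube([79, 79, 496]);
translate([79, 0, 244]) cube([1877, 35, 134]);
translate([79, 1111, 244]) cube([1877, 35, 134]);
translate([0, 79, 244]) cube([35, 988, 134]);
translate([2000, 79, 244]) cube([35, 988, 134]);
translate([121, 0, 378]) cube([72, 1146, 25]);
translate([235, 0, 378]) cube([72, 1146, 25]);
translate([349, 0, 378]) cube([72, 1146, 25]);
translate([463, 0, 378]) cube([72, 1146, 25]);
translate([577, 0, 378]) cube([72, 1146, 25]);
translate([691, 0, 378]) cube([72, 1146, 25]);
translate([805, 0, 378]) cube([72, 1146, 25]);
translate([919, 0, 378]) cube([72, 1146, 25]);
translate([1033, 0, 378]) cube([72, 1146, 25]);
translate([1147, 0, 378]) cube([72, 1146, 25]);
translate([1261, 0, 378]) cube([72, 1146, 25]);
translate([1375, 0, 378]) cube([72, 1146, 25]);
translate([1489, 0, 378]) cube([72, 1146, 25]);
translate([1603, 0, 378]) cube([72, 1146, 25]);
translate([1717, 0, 378]) cube([72, 1146, 25]);
translate([1831, 0, 378]) cube([72, 1146, 25]);


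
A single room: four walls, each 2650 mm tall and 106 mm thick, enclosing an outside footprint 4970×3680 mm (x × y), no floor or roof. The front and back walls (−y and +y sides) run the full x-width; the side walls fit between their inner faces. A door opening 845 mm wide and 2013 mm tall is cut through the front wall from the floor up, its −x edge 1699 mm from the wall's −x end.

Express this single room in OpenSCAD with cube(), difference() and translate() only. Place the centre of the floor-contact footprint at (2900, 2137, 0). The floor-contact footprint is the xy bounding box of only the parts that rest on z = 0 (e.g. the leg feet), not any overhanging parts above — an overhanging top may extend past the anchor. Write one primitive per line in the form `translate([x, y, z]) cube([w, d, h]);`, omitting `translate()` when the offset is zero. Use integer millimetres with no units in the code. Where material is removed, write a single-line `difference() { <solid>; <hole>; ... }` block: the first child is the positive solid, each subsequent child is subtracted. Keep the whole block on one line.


difference() { translate([415, 297, 0]) cube([4970, 106, 2650]); translate([2114, 297, 0]) cube([845, 106, 2013]); }
translate([415, 3871, 0]) cube([4970, 106, 2650]);
translate([415, 403, 0]) cube([106, 3468, 2650]);
translate([5279, 403, 0]) cube([106, 3468, 2650]);
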